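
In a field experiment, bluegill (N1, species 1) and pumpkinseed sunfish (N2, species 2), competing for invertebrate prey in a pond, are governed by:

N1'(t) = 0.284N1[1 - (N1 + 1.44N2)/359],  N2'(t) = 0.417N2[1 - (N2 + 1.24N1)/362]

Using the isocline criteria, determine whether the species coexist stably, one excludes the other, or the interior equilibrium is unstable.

Compare the nullcline intercepts: K1/α12 = 359/1.44 = 249 < K2 = 362; K2/α21 = 362/1.24 = 292 < K1 = 359.
Since both are reversed, neither can invade when rare; the interior point is a saddle.

unstable coexistence (outcome depends on initial conditions)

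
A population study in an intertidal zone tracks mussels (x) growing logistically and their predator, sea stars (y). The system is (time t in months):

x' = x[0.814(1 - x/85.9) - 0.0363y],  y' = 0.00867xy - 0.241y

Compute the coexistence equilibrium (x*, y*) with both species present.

x* ≈ 27.8, y* ≈ 15.2

From dy/dt = 0 with y > 0: 0.00867x* = 0.241, so x* = 27.8.
Substitute into dx/dt = 0: 0.814(1 - 27.8/85.9) = 0.0363y*.
The bracket is 0.676, giving y* = 0.551/0.0363 = 15.2.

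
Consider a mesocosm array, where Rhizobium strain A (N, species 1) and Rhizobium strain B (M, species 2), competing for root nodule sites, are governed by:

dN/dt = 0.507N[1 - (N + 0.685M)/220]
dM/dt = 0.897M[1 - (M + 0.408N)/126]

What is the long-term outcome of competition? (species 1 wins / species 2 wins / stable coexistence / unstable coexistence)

stable coexistence

Compare the nullcline intercepts: K1/α12 = 220/0.685 = 321 > K2 = 126; K2/α21 = 126/0.408 = 309 > K1 = 220.
Since both inequalities hold, each species can invade when rare, so the interior equilibrium is stable.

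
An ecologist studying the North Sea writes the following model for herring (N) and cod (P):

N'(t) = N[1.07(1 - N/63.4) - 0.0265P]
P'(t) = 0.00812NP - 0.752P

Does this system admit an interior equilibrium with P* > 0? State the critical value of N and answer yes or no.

Threshold N = 92.6; K < 92.6, so no, the predator goes extinct.

The predator equation gives dP/dt > 0 only when N > 0.752/0.00812 = 92.6.
Without the predator, N → K = 63.4. Since 63.4 < 92.6, the predator cannot invade.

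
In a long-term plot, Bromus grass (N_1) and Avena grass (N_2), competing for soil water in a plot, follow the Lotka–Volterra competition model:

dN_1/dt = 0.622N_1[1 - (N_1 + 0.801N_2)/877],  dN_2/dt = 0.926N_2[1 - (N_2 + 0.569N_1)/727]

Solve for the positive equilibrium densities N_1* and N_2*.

N_1* ≈ 541, N_2* ≈ 419

Setting both brackets to zero gives the nullclines N_1 + 0.801N_2 = 877 and 0.569N_1 + N_2 = 727.
Substituting N_2 = 727 - 0.569N_1 into the first: N_1(1 - 0.801·0.569) = 877 - 0.801·727.
So N_1* = 295/0.544 = 541, and then N_2* = 727 - 0.569·541 = 419.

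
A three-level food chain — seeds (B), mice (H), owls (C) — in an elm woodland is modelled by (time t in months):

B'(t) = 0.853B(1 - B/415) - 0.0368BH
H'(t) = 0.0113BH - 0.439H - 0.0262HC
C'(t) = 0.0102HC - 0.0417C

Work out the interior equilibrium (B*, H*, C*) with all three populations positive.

B* ≈ 342, H* ≈ 4.09, C* ≈ 131

From dC/dt = 0: 0.0102H* = 0.0417, so H* = 4.09.
From dB/dt = 0: 0.853(1 - B*/415) = 0.0368·4.09, giving B* = 415·(1 - 0.176) = 342.
From dH/dt = 0: 0.0113·342 - 0.439 = 0.0262C*, so C* = 3.42/0.0262 = 131.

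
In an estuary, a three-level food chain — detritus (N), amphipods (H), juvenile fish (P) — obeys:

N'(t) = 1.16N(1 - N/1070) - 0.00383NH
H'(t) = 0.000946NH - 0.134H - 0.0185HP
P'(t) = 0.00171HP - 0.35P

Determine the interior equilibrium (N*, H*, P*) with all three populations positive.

N* ≈ 347, H* ≈ 205, P* ≈ 10.5

From dP/dt = 0: 0.00171H* = 0.35, so H* = 205.
From dN/dt = 0: 1.16(1 - N*/1070) = 0.00383·205, giving N* = 1070·(1 - 0.676) = 347.
From dH/dt = 0: 0.000946·347 - 0.134 = 0.0185P*, so P* = 0.194/0.0185 = 10.5.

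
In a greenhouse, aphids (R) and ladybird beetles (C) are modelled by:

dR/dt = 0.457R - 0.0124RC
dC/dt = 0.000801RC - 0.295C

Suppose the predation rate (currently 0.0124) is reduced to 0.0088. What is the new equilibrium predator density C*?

C* ≈ 51.9

At the interior fixed point, setting dR/dt = 0 with R > 0 fixes C* = (prey growth rate)/(RC coefficient) — independent of the other coefficients.
With the change, C* = 0.457/0.0088 = 51.9; it rises from 36.9.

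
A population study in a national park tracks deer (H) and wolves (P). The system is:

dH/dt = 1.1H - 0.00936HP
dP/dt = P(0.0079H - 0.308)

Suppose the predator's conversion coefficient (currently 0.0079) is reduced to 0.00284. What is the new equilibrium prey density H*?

H* ≈ 108

At the interior fixed point, setting dP/dt = 0 with P > 0 fixes H* = (predator death rate)/(HP coefficient) — independent of the other coefficients.
With the change, H* = 0.308/0.00284 = 108; it rises from 39.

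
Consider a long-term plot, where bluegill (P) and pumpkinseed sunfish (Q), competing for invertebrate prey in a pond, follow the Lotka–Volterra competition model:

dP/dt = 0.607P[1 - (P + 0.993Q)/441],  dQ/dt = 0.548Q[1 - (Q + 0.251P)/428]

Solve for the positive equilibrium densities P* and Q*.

Setting both brackets to zero gives the nullclines P + 0.993Q = 441 and 0.251P + Q = 428.
Substituting Q = 428 - 0.251P into the first: P(1 - 0.993·0.251) = 441 - 0.993·428.
So P* = 16/0.751 = 21.3, and then Q* = 428 - 0.251·21.3 = 423.

P* ≈ 21.3, Q* ≈ 423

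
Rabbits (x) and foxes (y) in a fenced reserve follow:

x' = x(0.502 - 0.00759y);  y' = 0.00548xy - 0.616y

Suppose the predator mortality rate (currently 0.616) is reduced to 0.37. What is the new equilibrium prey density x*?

At the interior fixed point, setting dy/dt = 0 with y > 0 fixes x* = (predator death rate)/(xy coefficient) — independent of the other coefficients.
With the change, x* = 0.37/0.00548 = 67.5; it falls from 112.

x* ≈ 67.5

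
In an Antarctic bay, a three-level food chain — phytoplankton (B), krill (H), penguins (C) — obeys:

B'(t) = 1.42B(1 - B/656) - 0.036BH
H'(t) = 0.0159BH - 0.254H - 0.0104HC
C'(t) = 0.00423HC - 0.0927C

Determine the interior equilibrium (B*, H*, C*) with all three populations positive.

B* ≈ 292, H* ≈ 21.9, C* ≈ 421

From dC/dt = 0: 0.00423H* = 0.0927, so H* = 21.9.
From dB/dt = 0: 1.42(1 - B*/656) = 0.036·21.9, giving B* = 656·(1 - 0.556) = 292.
From dH/dt = 0: 0.0159·292 - 0.254 = 0.0104C*, so C* = 4.38/0.0104 = 421.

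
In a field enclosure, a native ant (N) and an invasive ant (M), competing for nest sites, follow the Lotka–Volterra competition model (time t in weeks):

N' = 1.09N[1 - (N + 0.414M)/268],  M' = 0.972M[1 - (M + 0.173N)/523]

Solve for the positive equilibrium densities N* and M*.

N* ≈ 55.4, M* ≈ 513

Setting both brackets to zero gives the nullclines N + 0.414M = 268 and 0.173N + M = 523.
Substituting M = 523 - 0.173N into the first: N(1 - 0.414·0.173) = 268 - 0.414·523.
So N* = 51.5/0.928 = 55.4, and then M* = 523 - 0.173·55.4 = 513.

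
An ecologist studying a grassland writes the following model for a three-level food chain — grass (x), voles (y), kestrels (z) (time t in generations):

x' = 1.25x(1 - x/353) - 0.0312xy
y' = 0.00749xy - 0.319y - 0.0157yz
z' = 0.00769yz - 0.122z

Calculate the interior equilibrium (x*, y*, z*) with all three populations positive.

From dz/dt = 0: 0.00769y* = 0.122, so y* = 15.9.
From dx/dt = 0: 1.25(1 - x*/353) = 0.0312·15.9, giving x* = 353·(1 - 0.396) = 213.
From dy/dt = 0: 0.00749·213 - 0.319 = 0.0157z*, so z* = 1.28/0.0157 = 81.4.

x* ≈ 213, y* ≈ 15.9, z* ≈ 81.4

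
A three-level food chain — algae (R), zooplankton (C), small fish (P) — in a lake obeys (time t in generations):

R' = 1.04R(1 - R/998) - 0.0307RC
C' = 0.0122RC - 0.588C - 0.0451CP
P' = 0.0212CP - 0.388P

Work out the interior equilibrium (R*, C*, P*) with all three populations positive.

From dP/dt = 0: 0.0212C* = 0.388, so C* = 18.3.
From dR/dt = 0: 1.04(1 - R*/998) = 0.0307·18.3, giving R* = 998·(1 - 0.54) = 459.
From dC/dt = 0: 0.0122·459 - 0.588 = 0.0451P*, so P* = 5.01/0.0451 = 111.

R* ≈ 459, C* ≈ 18.3, P* ≈ 111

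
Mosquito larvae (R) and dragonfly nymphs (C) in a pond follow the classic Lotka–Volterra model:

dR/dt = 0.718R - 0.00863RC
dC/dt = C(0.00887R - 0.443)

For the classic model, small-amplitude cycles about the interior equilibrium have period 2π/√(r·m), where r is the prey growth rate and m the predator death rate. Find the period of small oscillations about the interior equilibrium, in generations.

Here r = 0.718 and m = 0.443, so r·m = 0.318.
ω = √0.318 = 0.564 per generation, hence T = 2π/ω ≈ 11.1 generations.

T ≈ 11.1 generations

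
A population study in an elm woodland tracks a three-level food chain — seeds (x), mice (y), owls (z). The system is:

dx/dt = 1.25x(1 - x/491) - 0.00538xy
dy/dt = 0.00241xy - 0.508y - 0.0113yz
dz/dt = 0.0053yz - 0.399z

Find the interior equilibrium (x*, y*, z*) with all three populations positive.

From dz/dt = 0: 0.0053y* = 0.399, so y* = 75.3.
From dx/dt = 0: 1.25(1 - x*/491) = 0.00538·75.3, giving x* = 491·(1 - 0.324) = 332.
From dy/dt = 0: 0.00241·332 - 0.508 = 0.0113z*, so z* = 0.292/0.0113 = 25.8.

x* ≈ 332, y* ≈ 75.3, z* ≈ 25.8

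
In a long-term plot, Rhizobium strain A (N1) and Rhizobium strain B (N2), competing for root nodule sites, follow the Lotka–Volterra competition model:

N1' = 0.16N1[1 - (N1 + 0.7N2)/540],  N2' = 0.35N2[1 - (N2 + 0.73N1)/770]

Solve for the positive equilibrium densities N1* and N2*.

N1* ≈ 2.04, N2* ≈ 769

Setting both brackets to zero gives the nullclines N1 + 0.7N2 = 540 and 0.73N1 + N2 = 770.
Substituting N2 = 770 - 0.73N1 into the first: N1(1 - 0.7·0.73) = 540 - 0.7·770.
So N1* = 1/0.489 = 2.04, and then N2* = 770 - 0.73·2.04 = 769.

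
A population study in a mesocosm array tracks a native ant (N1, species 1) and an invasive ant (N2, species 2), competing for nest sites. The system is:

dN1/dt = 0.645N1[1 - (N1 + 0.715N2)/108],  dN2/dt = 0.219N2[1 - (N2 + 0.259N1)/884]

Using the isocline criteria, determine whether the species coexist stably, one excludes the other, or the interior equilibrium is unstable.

species 2 excludes species 1

Compare the nullcline intercepts: K1/α12 = 108/0.715 = 151 < K2 = 884; K2/α21 = 884/0.259 = 3410 > K1 = 108.
Since the inequalities point opposite ways, species 2 can invade but species 1 cannot.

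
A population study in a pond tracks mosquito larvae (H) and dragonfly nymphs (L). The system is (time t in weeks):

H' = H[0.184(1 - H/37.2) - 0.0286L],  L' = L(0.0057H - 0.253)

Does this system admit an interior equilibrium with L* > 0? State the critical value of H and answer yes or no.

The predator equation gives dL/dt > 0 only when H > 0.253/0.0057 = 44.4.
Without the predator, H → K = 37.2. Since 37.2 < 44.4, the predator cannot invade.

Threshold H = 44.4; K < 44.4, so no, the predator goes extinct.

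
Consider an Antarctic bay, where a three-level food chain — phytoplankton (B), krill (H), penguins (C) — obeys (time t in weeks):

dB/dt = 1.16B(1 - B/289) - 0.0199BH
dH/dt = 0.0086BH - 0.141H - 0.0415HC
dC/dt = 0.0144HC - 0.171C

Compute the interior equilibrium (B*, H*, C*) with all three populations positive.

B* ≈ 230, H* ≈ 11.9, C* ≈ 44.3

From dC/dt = 0: 0.0144H* = 0.171, so H* = 11.9.
From dB/dt = 0: 1.16(1 - B*/289) = 0.0199·11.9, giving B* = 289·(1 - 0.204) = 230.
From dH/dt = 0: 0.0086·230 - 0.141 = 0.0415C*, so C* = 1.84/0.0415 = 44.3.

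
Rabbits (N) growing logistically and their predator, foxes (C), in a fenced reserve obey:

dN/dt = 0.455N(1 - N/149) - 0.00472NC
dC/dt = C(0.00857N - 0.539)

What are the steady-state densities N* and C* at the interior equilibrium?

N* ≈ 62.9, C* ≈ 55.7

From dC/dt = 0 with C > 0: 0.00857N* = 0.539, so N* = 62.9.
Substitute into dN/dt = 0: 0.455(1 - 62.9/149) = 0.00472C*.
The bracket is 0.578, giving C* = 0.263/0.00472 = 55.7.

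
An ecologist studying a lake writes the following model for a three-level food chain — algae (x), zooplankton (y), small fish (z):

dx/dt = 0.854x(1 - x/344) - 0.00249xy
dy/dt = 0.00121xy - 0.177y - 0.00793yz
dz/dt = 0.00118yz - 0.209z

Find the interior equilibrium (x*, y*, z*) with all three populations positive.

x* ≈ 166, y* ≈ 177, z* ≈ 3.06

From dz/dt = 0: 0.00118y* = 0.209, so y* = 177.
From dx/dt = 0: 0.854(1 - x*/344) = 0.00249·177, giving x* = 344·(1 - 0.516) = 166.
From dy/dt = 0: 0.00121·166 - 0.177 = 0.00793z*, so z* = 0.0243/0.00793 = 3.06.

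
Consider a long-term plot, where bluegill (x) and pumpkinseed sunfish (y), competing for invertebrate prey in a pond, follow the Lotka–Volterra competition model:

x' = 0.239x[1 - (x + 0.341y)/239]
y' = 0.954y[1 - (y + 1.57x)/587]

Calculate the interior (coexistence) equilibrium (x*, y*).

x* ≈ 83.6, y* ≈ 456

Setting both brackets to zero gives the nullclines x + 0.341y = 239 and 1.57x + y = 587.
Substituting y = 587 - 1.57x into the first: x(1 - 0.341·1.57) = 239 - 0.341·587.
So x* = 38.8/0.465 = 83.6, and then y* = 587 - 1.57·83.6 = 456.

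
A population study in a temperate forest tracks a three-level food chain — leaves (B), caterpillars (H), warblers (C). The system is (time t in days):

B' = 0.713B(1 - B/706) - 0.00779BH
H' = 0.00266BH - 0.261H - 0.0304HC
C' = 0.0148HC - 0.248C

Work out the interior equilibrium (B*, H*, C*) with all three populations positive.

From dC/dt = 0: 0.0148H* = 0.248, so H* = 16.8.
From dB/dt = 0: 0.713(1 - B*/706) = 0.00779·16.8, giving B* = 706·(1 - 0.183) = 577.
From dH/dt = 0: 0.00266·577 - 0.261 = 0.0304C*, so C* = 1.27/0.0304 = 41.9.

B* ≈ 577, H* ≈ 16.8, C* ≈ 41.9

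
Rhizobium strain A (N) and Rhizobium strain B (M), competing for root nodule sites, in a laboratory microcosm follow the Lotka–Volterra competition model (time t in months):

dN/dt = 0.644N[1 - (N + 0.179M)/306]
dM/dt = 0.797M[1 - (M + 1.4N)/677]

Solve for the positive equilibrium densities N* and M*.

N* ≈ 247, M* ≈ 332

Setting both brackets to zero gives the nullclines N + 0.179M = 306 and 1.4N + M = 677.
Substituting M = 677 - 1.4N into the first: N(1 - 0.179·1.4) = 306 - 0.179·677.
So N* = 185/0.749 = 247, and then M* = 677 - 1.4·247 = 332.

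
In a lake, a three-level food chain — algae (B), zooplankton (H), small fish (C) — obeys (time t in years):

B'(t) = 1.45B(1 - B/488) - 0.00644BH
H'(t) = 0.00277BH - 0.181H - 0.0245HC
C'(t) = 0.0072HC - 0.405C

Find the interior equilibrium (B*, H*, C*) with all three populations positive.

From dC/dt = 0: 0.0072H* = 0.405, so H* = 56.3.
From dB/dt = 0: 1.45(1 - B*/488) = 0.00644·56.3, giving B* = 488·(1 - 0.25) = 366.
From dH/dt = 0: 0.00277·366 - 0.181 = 0.0245C*, so C* = 0.833/0.0245 = 34.

B* ≈ 366, H* ≈ 56.3, C* ≈ 34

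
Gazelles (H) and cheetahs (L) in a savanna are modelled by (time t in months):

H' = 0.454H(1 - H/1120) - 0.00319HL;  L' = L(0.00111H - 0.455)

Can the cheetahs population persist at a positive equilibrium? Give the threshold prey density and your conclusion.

The predator equation gives dL/dt > 0 only when H > 0.455/0.00111 = 410.
Without the predator, H → K = 1120. Since 1120 > 410, the predator can invade and persist.

Threshold H = 410; K > 410, so yes, the predator persists.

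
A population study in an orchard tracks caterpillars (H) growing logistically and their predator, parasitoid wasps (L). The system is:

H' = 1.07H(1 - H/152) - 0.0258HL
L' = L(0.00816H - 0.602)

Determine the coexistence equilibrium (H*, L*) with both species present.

From dL/dt = 0 with L > 0: 0.00816H* = 0.602, so H* = 73.8.
Substitute into dH/dt = 0: 1.07(1 - 73.8/152) = 0.0258L*.
The bracket is 0.515, giving L* = 0.551/0.0258 = 21.3.

H* ≈ 73.8, L* ≈ 21.3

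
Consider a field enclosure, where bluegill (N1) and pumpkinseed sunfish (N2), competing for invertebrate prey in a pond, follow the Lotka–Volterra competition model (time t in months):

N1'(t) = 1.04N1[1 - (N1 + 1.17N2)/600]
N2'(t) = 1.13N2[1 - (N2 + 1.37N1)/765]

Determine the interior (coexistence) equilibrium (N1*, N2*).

N1* ≈ 489, N2* ≈ 94.5

Setting both brackets to zero gives the nullclines N1 + 1.17N2 = 600 and 1.37N1 + N2 = 765.
Substituting N2 = 765 - 1.37N1 into the first: N1(1 - 1.17·1.37) = 600 - 1.17·765.
So N1* = -295/-0.603 = 489, and then N2* = 765 - 1.37·489 = 94.5.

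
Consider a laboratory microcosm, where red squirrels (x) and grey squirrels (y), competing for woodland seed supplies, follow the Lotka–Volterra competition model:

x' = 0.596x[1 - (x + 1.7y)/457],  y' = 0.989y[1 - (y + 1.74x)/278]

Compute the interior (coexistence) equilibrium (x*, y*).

Setting both brackets to zero gives the nullclines x + 1.7y = 457 and 1.74x + y = 278.
Substituting y = 278 - 1.74x into the first: x(1 - 1.7·1.74) = 457 - 1.7·278.
So x* = -15.6/-1.96 = 7.97, and then y* = 278 - 1.74·7.97 = 264.

x* ≈ 7.97, y* ≈ 264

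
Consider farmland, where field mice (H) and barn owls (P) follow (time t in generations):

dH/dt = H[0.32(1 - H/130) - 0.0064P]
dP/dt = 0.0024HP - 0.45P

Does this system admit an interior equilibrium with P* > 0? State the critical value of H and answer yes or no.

Threshold H = 188; K < 188, so no, the predator goes extinct.

The predator equation gives dP/dt > 0 only when H > 0.45/0.0024 = 188.
Without the predator, H → K = 130. Since 130 < 188, the predator cannot invade.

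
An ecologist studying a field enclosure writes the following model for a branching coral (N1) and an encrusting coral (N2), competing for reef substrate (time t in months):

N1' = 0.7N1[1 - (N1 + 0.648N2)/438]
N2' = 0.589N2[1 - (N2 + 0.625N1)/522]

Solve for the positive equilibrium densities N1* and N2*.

Setting both brackets to zero gives the nullclines N1 + 0.648N2 = 438 and 0.625N1 + N2 = 522.
Substituting N2 = 522 - 0.625N1 into the first: N1(1 - 0.648·0.625) = 438 - 0.648·522.
So N1* = 99.7/0.595 = 168, and then N2* = 522 - 0.625·168 = 417.

N1* ≈ 168, N2* ≈ 417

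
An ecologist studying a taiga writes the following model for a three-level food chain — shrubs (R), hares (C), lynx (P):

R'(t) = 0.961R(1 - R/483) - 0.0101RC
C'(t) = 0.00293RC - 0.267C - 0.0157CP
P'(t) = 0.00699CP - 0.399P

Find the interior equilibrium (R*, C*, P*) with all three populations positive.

R* ≈ 193, C* ≈ 57.1, P* ≈ 19.1

From dP/dt = 0: 0.00699C* = 0.399, so C* = 57.1.
From dR/dt = 0: 0.961(1 - R*/483) = 0.0101·57.1, giving R* = 483·(1 - 0.6) = 193.
From dC/dt = 0: 0.00293·193 - 0.267 = 0.0157P*, so P* = 0.299/0.0157 = 19.1.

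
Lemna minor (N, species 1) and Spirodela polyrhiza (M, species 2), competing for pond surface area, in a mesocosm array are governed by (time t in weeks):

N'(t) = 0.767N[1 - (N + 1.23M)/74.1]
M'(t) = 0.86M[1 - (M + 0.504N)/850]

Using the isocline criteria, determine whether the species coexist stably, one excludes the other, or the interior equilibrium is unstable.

Compare the nullcline intercepts: K1/α12 = 74.1/1.23 = 60.2 < K2 = 850; K2/α21 = 850/0.504 = 1690 > K1 = 74.1.
Since the inequalities point opposite ways, species 2 can invade but species 1 cannot.

species 2 excludes species 1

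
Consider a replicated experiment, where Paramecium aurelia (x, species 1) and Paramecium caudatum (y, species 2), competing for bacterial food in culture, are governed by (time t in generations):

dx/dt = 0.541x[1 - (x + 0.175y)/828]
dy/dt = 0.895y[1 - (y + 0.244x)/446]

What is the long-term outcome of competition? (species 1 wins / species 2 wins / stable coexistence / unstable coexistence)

Compare the nullcline intercepts: K1/α12 = 828/0.175 = 4730 > K2 = 446; K2/α21 = 446/0.244 = 1830 > K1 = 828.
Since both inequalities hold, each species can invade when rare, so the interior equilibrium is stable.

stable coexistence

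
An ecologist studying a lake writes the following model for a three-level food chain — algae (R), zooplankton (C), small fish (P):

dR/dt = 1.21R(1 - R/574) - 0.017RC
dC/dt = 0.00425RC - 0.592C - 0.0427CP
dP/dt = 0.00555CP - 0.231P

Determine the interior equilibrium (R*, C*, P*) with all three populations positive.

From dP/dt = 0: 0.00555C* = 0.231, so C* = 41.6.
From dR/dt = 0: 1.21(1 - R*/574) = 0.017·41.6, giving R* = 574·(1 - 0.585) = 238.
From dC/dt = 0: 0.00425·238 - 0.592 = 0.0427P*, so P* = 0.421/0.0427 = 9.86.

R* ≈ 238, C* ≈ 41.6, P* ≈ 9.86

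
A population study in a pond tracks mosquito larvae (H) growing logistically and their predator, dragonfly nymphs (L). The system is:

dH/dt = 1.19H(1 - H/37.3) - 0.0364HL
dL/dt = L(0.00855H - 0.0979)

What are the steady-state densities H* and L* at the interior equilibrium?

From dL/dt = 0 with L > 0: 0.00855H* = 0.0979, so H* = 11.5.
Substitute into dH/dt = 0: 1.19(1 - 11.5/37.3) = 0.0364L*.
The bracket is 0.693, giving L* = 0.825/0.0364 = 22.7.

H* ≈ 11.5, L* ≈ 22.7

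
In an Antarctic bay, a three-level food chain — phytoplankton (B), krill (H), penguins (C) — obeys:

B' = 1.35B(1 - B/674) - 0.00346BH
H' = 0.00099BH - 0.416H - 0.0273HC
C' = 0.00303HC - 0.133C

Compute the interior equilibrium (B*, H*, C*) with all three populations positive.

B* ≈ 598, H* ≈ 43.9, C* ≈ 6.45

From dC/dt = 0: 0.00303H* = 0.133, so H* = 43.9.
From dB/dt = 0: 1.35(1 - B*/674) = 0.00346·43.9, giving B* = 674·(1 - 0.112) = 598.
From dH/dt = 0: 0.00099·598 - 0.416 = 0.0273C*, so C* = 0.176/0.0273 = 6.45.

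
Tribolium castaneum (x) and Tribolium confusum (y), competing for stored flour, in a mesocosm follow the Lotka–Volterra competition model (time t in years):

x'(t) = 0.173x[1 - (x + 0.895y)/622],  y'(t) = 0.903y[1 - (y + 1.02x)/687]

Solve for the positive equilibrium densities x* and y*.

Setting both brackets to zero gives the nullclines x + 0.895y = 622 and 1.02x + y = 687.
Substituting y = 687 - 1.02x into the first: x(1 - 0.895·1.02) = 622 - 0.895·687.
So x* = 7.13/0.0871 = 81.9, and then y* = 687 - 1.02·81.9 = 603.

x* ≈ 81.9, y* ≈ 603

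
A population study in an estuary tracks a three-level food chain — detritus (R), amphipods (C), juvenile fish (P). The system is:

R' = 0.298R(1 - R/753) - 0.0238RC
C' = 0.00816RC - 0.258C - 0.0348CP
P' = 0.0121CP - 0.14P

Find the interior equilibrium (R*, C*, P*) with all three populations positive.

From dP/dt = 0: 0.0121C* = 0.14, so C* = 11.6.
From dR/dt = 0: 0.298(1 - R*/753) = 0.0238·11.6, giving R* = 753·(1 - 0.924) = 57.2.
From dC/dt = 0: 0.00816·57.2 - 0.258 = 0.0348P*, so P* = 0.209/0.0348 = 5.99.

R* ≈ 57.2, C* ≈ 11.6, P* ≈ 5.99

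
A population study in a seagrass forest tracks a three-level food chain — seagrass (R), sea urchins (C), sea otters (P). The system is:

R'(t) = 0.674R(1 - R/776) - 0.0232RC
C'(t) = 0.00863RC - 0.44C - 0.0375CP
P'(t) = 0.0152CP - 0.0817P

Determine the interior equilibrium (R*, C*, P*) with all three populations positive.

R* ≈ 632, C* ≈ 5.38, P* ≈ 134

From dP/dt = 0: 0.0152C* = 0.0817, so C* = 5.38.
From dR/dt = 0: 0.674(1 - R*/776) = 0.0232·5.38, giving R* = 776·(1 - 0.185) = 632.
From dC/dt = 0: 0.00863·632 - 0.44 = 0.0375P*, so P* = 5.02/0.0375 = 134.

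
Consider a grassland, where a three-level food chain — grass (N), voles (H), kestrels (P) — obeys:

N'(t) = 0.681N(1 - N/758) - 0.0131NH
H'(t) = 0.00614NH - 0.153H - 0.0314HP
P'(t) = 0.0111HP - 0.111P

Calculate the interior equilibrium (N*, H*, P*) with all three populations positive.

N* ≈ 612, H* ≈ 10, P* ≈ 115

From dP/dt = 0: 0.0111H* = 0.111, so H* = 10.
From dN/dt = 0: 0.681(1 - N*/758) = 0.0131·10, giving N* = 758·(1 - 0.192) = 612.
From dH/dt = 0: 0.00614·612 - 0.153 = 0.0314P*, so P* = 3.61/0.0314 = 115.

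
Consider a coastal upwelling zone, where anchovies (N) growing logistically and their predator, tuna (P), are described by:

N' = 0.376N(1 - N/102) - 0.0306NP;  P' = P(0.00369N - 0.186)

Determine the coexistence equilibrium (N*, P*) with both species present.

N* ≈ 50.4, P* ≈ 6.22

From dP/dt = 0 with P > 0: 0.00369N* = 0.186, so N* = 50.4.
Substitute into dN/dt = 0: 0.376(1 - 50.4/102) = 0.0306P*.
The bracket is 0.506, giving P* = 0.19/0.0306 = 6.22.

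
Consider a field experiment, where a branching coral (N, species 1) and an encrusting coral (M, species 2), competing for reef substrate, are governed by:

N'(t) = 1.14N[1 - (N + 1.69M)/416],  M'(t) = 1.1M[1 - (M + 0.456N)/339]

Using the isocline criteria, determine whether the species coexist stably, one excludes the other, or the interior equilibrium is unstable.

Compare the nullcline intercepts: K1/α12 = 416/1.69 = 246 < K2 = 339; K2/α21 = 339/0.456 = 743 > K1 = 416.
Since the inequalities point opposite ways, species 2 can invade but species 1 cannot.

species 2 excludes species 1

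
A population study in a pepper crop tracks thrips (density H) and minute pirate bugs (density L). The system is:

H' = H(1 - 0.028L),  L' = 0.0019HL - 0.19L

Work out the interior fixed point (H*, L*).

H* ≈ 100, L* ≈ 35.7

Set dL/dt = 0 with L > 0: 0.0019H - 0.19 = 0, so H* = 0.19/0.0019 = 100.
Set dH/dt = 0 with H > 0: 1 - 0.028L = 0, so L* = 1/0.028 = 35.7.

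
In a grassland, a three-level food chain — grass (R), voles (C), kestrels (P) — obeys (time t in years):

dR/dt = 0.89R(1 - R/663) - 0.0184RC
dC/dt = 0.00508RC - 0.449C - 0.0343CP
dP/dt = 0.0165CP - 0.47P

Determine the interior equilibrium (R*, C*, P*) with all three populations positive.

From dP/dt = 0: 0.0165C* = 0.47, so C* = 28.5.
From dR/dt = 0: 0.89(1 - R*/663) = 0.0184·28.5, giving R* = 663·(1 - 0.589) = 273.
From dC/dt = 0: 0.00508·273 - 0.449 = 0.0343P*, so P* = 0.936/0.0343 = 27.3.

R* ≈ 273, C* ≈ 28.5, P* ≈ 27.3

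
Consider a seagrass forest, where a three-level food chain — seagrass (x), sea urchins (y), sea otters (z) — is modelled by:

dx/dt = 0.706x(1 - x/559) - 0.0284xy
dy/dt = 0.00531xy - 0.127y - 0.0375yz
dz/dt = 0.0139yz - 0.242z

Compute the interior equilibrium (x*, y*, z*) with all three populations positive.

From dz/dt = 0: 0.0139y* = 0.242, so y* = 17.4.
From dx/dt = 0: 0.706(1 - x*/559) = 0.0284·17.4, giving x* = 559·(1 - 0.7) = 168.
From dy/dt = 0: 0.00531·168 - 0.127 = 0.0375z*, so z* = 0.762/0.0375 = 20.3.

x* ≈ 168, y* ≈ 17.4, z* ≈ 20.3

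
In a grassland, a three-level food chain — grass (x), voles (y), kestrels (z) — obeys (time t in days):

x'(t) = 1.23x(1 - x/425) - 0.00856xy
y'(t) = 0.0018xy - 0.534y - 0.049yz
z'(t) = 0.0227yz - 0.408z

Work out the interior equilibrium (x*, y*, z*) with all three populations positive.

x* ≈ 372, y* ≈ 18, z* ≈ 2.76

From dz/dt = 0: 0.0227y* = 0.408, so y* = 18.
From dx/dt = 0: 1.23(1 - x*/425) = 0.00856·18, giving x* = 425·(1 - 0.125) = 372.
From dy/dt = 0: 0.0018·372 - 0.534 = 0.049z*, so z* = 0.135/0.049 = 2.76.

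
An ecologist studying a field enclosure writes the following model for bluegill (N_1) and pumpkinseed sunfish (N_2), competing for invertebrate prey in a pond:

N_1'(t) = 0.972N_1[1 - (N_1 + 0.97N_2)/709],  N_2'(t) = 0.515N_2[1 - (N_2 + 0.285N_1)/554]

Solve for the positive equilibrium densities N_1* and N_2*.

N_1* ≈ 237, N_2* ≈ 486

Setting both brackets to zero gives the nullclines N_1 + 0.97N_2 = 709 and 0.285N_1 + N_2 = 554.
Substituting N_2 = 554 - 0.285N_1 into the first: N_1(1 - 0.97·0.285) = 709 - 0.97·554.
So N_1* = 172/0.724 = 237, and then N_2* = 554 - 0.285·237 = 486.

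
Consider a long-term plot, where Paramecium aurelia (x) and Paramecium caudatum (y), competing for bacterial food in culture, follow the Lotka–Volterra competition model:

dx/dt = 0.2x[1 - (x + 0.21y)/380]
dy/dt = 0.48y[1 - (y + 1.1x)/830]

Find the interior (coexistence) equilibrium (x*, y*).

Setting both brackets to zero gives the nullclines x + 0.21y = 380 and 1.1x + y = 830.
Substituting y = 830 - 1.1x into the first: x(1 - 0.21·1.1) = 380 - 0.21·830.
So x* = 206/0.769 = 267, and then y* = 830 - 1.1·267 = 536.

x* ≈ 267, y* ≈ 536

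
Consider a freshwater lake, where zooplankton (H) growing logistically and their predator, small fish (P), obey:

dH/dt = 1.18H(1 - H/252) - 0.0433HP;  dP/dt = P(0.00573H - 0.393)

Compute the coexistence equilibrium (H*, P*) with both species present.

From dP/dt = 0 with P > 0: 0.00573H* = 0.393, so H* = 68.6.
Substitute into dH/dt = 0: 1.18(1 - 68.6/252) = 0.0433P*.
The bracket is 0.728, giving P* = 0.859/0.0433 = 19.8.

H* ≈ 68.6, P* ≈ 19.8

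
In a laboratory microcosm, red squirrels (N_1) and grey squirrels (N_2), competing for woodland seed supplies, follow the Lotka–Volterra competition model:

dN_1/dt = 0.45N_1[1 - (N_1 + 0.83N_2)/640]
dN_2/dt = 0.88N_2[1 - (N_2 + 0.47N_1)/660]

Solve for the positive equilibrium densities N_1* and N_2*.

Setting both brackets to zero gives the nullclines N_1 + 0.83N_2 = 640 and 0.47N_1 + N_2 = 660.
Substituting N_2 = 660 - 0.47N_1 into the first: N_1(1 - 0.83·0.47) = 640 - 0.83·660.
So N_1* = 92.2/0.61 = 151, and then N_2* = 660 - 0.47·151 = 589.

N_1* ≈ 151, N_2* ≈ 589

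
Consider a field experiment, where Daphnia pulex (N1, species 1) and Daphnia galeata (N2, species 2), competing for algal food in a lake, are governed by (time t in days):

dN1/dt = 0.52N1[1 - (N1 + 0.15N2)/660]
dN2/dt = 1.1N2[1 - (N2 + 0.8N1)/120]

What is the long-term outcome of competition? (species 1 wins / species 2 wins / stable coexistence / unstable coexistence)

Compare the nullcline intercepts: K1/α12 = 660/0.15 = 4400 > K2 = 120; K2/α21 = 120/0.8 = 150 < K1 = 660.
Since the inequalities point opposite ways, species 1 can invade but species 2 cannot.

species 1 excludes species 2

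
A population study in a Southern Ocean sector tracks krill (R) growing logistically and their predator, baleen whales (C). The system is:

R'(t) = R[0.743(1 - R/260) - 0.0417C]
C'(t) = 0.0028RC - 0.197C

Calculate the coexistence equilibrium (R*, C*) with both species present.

R* ≈ 70.4, C* ≈ 13

From dC/dt = 0 with C > 0: 0.0028R* = 0.197, so R* = 70.4.
Substitute into dR/dt = 0: 0.743(1 - 70.4/260) = 0.0417C*.
The bracket is 0.729, giving C* = 0.542/0.0417 = 13.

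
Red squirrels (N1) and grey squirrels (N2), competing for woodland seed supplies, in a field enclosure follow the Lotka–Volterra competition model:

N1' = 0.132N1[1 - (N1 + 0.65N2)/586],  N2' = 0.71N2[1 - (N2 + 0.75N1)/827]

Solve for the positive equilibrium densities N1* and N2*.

N1* ≈ 94.5, N2* ≈ 756

Setting both brackets to zero gives the nullclines N1 + 0.65N2 = 586 and 0.75N1 + N2 = 827.
Substituting N2 = 827 - 0.75N1 into the first: N1(1 - 0.65·0.75) = 586 - 0.65·827.
So N1* = 48.4/0.512 = 94.5, and then N2* = 827 - 0.75·94.5 = 756.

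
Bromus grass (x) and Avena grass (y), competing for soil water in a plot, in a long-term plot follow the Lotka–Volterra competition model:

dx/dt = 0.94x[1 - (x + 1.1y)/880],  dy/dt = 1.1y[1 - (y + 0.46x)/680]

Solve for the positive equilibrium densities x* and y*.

Setting both brackets to zero gives the nullclines x + 1.1y = 880 and 0.46x + y = 680.
Substituting y = 680 - 0.46x into the first: x(1 - 1.1·0.46) = 880 - 1.1·680.
So x* = 132/0.494 = 267, and then y* = 680 - 0.46·267 = 557.

x* ≈ 267, y* ≈ 557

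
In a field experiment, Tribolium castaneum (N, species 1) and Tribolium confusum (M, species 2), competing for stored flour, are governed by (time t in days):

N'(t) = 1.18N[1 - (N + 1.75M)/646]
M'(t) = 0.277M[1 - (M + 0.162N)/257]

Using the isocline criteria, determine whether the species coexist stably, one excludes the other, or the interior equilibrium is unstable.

stable coexistence

Compare the nullcline intercepts: K1/α12 = 646/1.75 = 369 > K2 = 257; K2/α21 = 257/0.162 = 1590 > K1 = 646.
Since both inequalities hold, each species can invade when rare, so the interior equilibrium is stable.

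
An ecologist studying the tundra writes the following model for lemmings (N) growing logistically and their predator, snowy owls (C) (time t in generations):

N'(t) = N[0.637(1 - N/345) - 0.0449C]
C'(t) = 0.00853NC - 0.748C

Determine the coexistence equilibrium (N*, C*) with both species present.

From dC/dt = 0 with C > 0: 0.00853N* = 0.748, so N* = 87.7.
Substitute into dN/dt = 0: 0.637(1 - 87.7/345) = 0.0449C*.
The bracket is 0.746, giving C* = 0.475/0.0449 = 10.6.

N* ≈ 87.7, C* ≈ 10.6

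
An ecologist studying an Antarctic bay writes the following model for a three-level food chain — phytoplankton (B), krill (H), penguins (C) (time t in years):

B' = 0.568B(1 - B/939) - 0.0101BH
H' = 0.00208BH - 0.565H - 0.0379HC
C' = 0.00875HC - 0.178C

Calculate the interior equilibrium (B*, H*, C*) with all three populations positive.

From dC/dt = 0: 0.00875H* = 0.178, so H* = 20.3.
From dB/dt = 0: 0.568(1 - B*/939) = 0.0101·20.3, giving B* = 939·(1 - 0.362) = 599.
From dH/dt = 0: 0.00208·599 - 0.565 = 0.0379C*, so C* = 0.682/0.0379 = 18.

B* ≈ 599, H* ≈ 20.3, C* ≈ 18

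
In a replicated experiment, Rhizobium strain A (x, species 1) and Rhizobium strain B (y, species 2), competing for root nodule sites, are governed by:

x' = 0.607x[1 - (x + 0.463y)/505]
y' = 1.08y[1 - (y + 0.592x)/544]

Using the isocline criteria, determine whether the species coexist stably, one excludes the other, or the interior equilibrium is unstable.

Compare the nullcline intercepts: K1/α12 = 505/0.463 = 1090 > K2 = 544; K2/α21 = 544/0.592 = 919 > K1 = 505.
Since both inequalities hold, each species can invade when rare, so the interior equilibrium is stable.

stable coexistence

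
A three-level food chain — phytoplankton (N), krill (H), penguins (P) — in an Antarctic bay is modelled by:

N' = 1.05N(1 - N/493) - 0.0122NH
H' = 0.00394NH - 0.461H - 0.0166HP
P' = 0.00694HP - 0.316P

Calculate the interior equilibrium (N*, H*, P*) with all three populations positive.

From dP/dt = 0: 0.00694H* = 0.316, so H* = 45.5.
From dN/dt = 0: 1.05(1 - N*/493) = 0.0122·45.5, giving N* = 493·(1 - 0.529) = 232.
From dH/dt = 0: 0.00394·232 - 0.461 = 0.0166P*, so P* = 0.454/0.0166 = 27.3.

N* ≈ 232, H* ≈ 45.5, P* ≈ 27.3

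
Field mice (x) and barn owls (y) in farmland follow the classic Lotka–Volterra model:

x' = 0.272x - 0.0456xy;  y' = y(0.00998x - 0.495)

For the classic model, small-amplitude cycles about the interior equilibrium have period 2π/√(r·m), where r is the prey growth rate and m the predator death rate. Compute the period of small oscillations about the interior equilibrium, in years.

Here r = 0.272 and m = 0.495, so r·m = 0.135.
ω = √0.135 = 0.367 per year, hence T = 2π/ω ≈ 17.1 years.

T ≈ 17.1 years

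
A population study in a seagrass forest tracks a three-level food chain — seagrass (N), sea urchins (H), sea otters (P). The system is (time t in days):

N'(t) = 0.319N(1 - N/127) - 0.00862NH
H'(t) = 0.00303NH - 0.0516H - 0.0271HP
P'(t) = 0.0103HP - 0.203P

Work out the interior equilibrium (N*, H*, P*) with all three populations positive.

From dP/dt = 0: 0.0103H* = 0.203, so H* = 19.7.
From dN/dt = 0: 0.319(1 - N*/127) = 0.00862·19.7, giving N* = 127·(1 - 0.533) = 59.4.
From dH/dt = 0: 0.00303·59.4 - 0.0516 = 0.0271P*, so P* = 0.128/0.0271 = 4.73.

N* ≈ 59.4, H* ≈ 19.7, P* ≈ 4.73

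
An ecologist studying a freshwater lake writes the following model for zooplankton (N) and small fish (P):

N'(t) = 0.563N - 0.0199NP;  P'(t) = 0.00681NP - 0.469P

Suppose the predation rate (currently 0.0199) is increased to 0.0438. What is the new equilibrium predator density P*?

At the interior fixed point, setting dN/dt = 0 with N > 0 fixes P* = (prey growth rate)/(NP coefficient) — independent of the other coefficients.
With the change, P* = 0.563/0.0438 = 12.9; it falls from 28.3.

P* ≈ 12.9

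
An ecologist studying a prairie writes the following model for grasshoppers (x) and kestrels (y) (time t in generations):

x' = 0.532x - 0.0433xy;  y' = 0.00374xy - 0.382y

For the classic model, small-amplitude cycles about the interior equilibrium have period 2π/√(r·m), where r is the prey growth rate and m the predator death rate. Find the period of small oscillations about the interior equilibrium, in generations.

Here r = 0.532 and m = 0.382, so r·m = 0.203.
ω = √0.203 = 0.451 per generation, hence T = 2π/ω ≈ 13.9 generations.

T ≈ 13.9 generations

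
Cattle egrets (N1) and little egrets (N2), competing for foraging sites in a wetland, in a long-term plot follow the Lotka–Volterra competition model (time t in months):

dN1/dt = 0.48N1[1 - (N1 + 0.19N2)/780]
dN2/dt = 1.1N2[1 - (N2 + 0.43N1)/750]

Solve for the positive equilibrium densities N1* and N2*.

Setting both brackets to zero gives the nullclines N1 + 0.19N2 = 780 and 0.43N1 + N2 = 750.
Substituting N2 = 750 - 0.43N1 into the first: N1(1 - 0.19·0.43) = 780 - 0.19·750.
So N1* = 638/0.918 = 694, and then N2* = 750 - 0.43·694 = 451.

N1* ≈ 694, N2* ≈ 451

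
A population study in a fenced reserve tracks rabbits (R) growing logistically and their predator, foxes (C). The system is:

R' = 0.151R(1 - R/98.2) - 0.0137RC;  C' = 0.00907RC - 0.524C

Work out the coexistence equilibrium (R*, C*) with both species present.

From dC/dt = 0 with C > 0: 0.00907R* = 0.524, so R* = 57.8.
Substitute into dR/dt = 0: 0.151(1 - 57.8/98.2) = 0.0137C*.
The bracket is 0.412, giving C* = 0.0622/0.0137 = 4.54.

R* ≈ 57.8, C* ≈ 4.54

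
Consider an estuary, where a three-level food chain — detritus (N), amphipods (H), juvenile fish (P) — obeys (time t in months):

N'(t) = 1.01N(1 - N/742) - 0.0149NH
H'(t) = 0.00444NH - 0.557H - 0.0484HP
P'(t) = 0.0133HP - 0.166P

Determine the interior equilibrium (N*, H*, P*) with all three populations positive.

N* ≈ 605, H* ≈ 12.5, P* ≈ 44

From dP/dt = 0: 0.0133H* = 0.166, so H* = 12.5.
From dN/dt = 0: 1.01(1 - N*/742) = 0.0149·12.5, giving N* = 742·(1 - 0.184) = 605.
From dH/dt = 0: 0.00444·605 - 0.557 = 0.0484P*, so P* = 2.13/0.0484 = 44.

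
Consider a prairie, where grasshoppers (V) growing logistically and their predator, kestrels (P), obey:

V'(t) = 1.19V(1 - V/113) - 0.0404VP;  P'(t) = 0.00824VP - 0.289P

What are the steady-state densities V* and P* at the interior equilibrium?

From dP/dt = 0 with P > 0: 0.00824V* = 0.289, so V* = 35.1.
Substitute into dV/dt = 0: 1.19(1 - 35.1/113) = 0.0404P*.
The bracket is 0.69, giving P* = 0.821/0.0404 = 20.3.

V* ≈ 35.1, P* ≈ 20.3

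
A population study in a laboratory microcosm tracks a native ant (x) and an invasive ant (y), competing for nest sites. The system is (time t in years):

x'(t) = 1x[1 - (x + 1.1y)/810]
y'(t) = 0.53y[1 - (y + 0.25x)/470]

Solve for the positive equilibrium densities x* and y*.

Setting both brackets to zero gives the nullclines x + 1.1y = 810 and 0.25x + y = 470.
Substituting y = 470 - 0.25x into the first: x(1 - 1.1·0.25) = 810 - 1.1·470.
So x* = 293/0.725 = 404, and then y* = 470 - 0.25·404 = 369.

x* ≈ 404, y* ≈ 369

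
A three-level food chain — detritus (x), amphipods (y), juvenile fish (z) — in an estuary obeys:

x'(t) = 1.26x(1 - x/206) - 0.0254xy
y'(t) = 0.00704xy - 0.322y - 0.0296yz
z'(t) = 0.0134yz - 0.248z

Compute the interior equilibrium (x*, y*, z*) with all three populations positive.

From dz/dt = 0: 0.0134y* = 0.248, so y* = 18.5.
From dx/dt = 0: 1.26(1 - x*/206) = 0.0254·18.5, giving x* = 206·(1 - 0.373) = 129.
From dy/dt = 0: 0.00704·129 - 0.322 = 0.0296z*, so z* = 0.587/0.0296 = 19.8.

x* ≈ 129, y* ≈ 18.5, z* ≈ 19.8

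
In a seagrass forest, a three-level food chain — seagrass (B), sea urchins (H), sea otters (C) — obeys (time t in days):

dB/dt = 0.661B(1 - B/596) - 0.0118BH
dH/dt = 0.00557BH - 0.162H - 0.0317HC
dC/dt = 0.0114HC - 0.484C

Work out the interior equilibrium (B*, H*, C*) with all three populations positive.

B* ≈ 144, H* ≈ 42.5, C* ≈ 20.2

From dC/dt = 0: 0.0114H* = 0.484, so H* = 42.5.
From dB/dt = 0: 0.661(1 - B*/596) = 0.0118·42.5, giving B* = 596·(1 - 0.758) = 144.
From dH/dt = 0: 0.00557·144 - 0.162 = 0.0317C*, so C* = 0.642/0.0317 = 20.2.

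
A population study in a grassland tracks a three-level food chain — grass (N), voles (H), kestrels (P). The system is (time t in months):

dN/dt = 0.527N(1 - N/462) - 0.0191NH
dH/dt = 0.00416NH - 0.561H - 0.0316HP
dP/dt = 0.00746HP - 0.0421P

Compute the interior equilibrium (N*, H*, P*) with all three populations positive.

From dP/dt = 0: 0.00746H* = 0.0421, so H* = 5.64.
From dN/dt = 0: 0.527(1 - N*/462) = 0.0191·5.64, giving N* = 462·(1 - 0.205) = 368.
From dH/dt = 0: 0.00416·368 - 0.561 = 0.0316P*, so P* = 0.968/0.0316 = 30.6.

N* ≈ 368, H* ≈ 5.64, P* ≈ 30.6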